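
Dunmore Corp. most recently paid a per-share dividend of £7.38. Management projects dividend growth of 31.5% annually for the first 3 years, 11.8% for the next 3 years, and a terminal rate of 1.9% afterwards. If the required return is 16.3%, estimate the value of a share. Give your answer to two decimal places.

Three-stage DDM. Project D₁…D_6; terminal Gordon value at t=6 with g = 0.019; discount at r = 0.163.
D_1 = 9.7047
D_2 = 12.7617
D_3 = 16.7816
D_4 = 18.7618
D_5 = 20.9757
D_6 = 23.4509
TV_6 = 23.8964/(0.163−0.019) = 165.9475
P₀ = Σ Dₜ/(1+r)ᵗ + TV_6/(1+r)^6 = 125.1038

£125.10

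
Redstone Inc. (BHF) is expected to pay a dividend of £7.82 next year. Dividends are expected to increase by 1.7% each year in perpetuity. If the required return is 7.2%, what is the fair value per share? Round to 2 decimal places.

Gordon growth model: P₀ = D₁/(r − g), with D₁ = 7.82 given directly.
P₀ = 7.8200 / (0.072 − 0.017) = 7.8200 / 0.055 = 142.1818

£142.18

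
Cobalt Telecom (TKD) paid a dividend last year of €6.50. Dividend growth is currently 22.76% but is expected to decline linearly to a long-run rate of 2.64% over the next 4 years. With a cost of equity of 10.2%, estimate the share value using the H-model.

H-model: P₀ = D₀[(1+g_L) + H(g_S−g_L)]/(r−g_L), with H = 4/2 = 2.
P₀ = 6.50 × [(1+0.0264) + 2×(0.2276−0.0264)] / (0.102−0.0264)
   = 6.50 × 1.4288 / 0.0756 = 122.8466

€122.85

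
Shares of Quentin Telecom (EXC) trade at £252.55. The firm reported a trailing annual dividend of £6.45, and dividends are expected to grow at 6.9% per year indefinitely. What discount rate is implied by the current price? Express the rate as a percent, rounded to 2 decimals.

Rearranging the constant-growth DDM: r = D₁/P₀ + g.
D₁ = 6.45 × (1 + 0.069) = 6.8950.
r = 6.8950 / 252.55 + 0.069 = 0.02730 + 0.069 = 0.09630

9.63%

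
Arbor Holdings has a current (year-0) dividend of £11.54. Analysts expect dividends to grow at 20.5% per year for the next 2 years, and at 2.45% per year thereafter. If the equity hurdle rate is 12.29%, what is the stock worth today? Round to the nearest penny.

£164.03

Two-stage DDM. Project D₁…D_2 at 0.205, terminal growth 0.0245, discount at r = 0.1229.
D_1 = 13.9057
D_2 = 16.7564
Terminal value at t=2: TV = D_3/(r−g) = 17.1669/(0.1229−0.0245) = 174.4604
P₀ = 13.9057/(1+0.1229)^1 + 16.7564/(1+0.1229)^2 + 174.4604/(1+0.1229)^2 = 164.0342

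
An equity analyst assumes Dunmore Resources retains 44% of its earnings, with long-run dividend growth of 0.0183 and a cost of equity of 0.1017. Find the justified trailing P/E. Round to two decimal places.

6.84

Payout ratio b = 1 − 0.44 = 0.56.
Justified trailing P/E = b(1+g)/(r−g) = 0.56×(1+0.0183)/(0.1017−0.0183) = 6.8375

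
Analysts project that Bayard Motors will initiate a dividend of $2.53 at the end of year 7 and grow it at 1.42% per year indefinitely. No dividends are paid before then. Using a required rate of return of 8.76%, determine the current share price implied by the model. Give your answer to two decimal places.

Deferred-dividend DDM. At t=6 the remaining stream is a growing perpetuity with first payment D_7 = 2.53.
V_6 = D_7/(r−g) = 2.53/(0.0876−0.0142) = 34.4687
P₀ = V_6/(1+r)^6 = 34.4687/(1+0.0876)^6 = 20.8262

$20.83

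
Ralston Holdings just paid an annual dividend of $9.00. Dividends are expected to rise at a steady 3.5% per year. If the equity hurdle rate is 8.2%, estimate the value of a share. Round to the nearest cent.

$198.19

Gordon growth model: P₀ = D₁/(r − g). D₁ = 9.00 × (1 + 0.035) = 9.3150.
P₀ = 9.3150 / (0.082 − 0.035) = 9.3150 / 0.047 = 198.1915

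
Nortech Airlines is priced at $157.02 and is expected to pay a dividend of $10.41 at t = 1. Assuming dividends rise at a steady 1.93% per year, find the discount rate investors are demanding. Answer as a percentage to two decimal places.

8.56%

Rearranging the constant-growth DDM: r = D₁/P₀ + g.
r = 10.4100 / 157.02 + 0.0193 = 0.06630 + 0.0193 = 0.08560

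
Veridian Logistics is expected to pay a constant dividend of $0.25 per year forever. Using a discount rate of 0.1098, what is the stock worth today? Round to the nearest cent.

$2.28

Zero-growth DDM (perpetuity): P₀ = D/r = 0.25 / 0.1098 = 2.2769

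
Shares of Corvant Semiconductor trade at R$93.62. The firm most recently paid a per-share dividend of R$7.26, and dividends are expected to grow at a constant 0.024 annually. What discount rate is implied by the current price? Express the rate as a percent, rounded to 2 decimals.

10.34%

Rearranging the constant-growth DDM: r = D₁/P₀ + g.
D₁ = 7.26 × (1 + 0.024) = 7.4342.
r = 7.4342 / 93.62 + 0.024 = 0.07941 + 0.024 = 0.10341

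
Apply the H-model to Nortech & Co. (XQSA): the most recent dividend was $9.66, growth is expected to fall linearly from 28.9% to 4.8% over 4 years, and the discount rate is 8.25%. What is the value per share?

H-model: P₀ = D₀[(1+g_L) + H(g_S−g_L)]/(r−g_L), with H = 4/2 = 2.
P₀ = 9.66 × [(1+0.048) + 2×(0.289−0.048)] / (0.0825−0.048)
   = 9.66 × 1.5300 / 0.0345 = 428.4000

$428.40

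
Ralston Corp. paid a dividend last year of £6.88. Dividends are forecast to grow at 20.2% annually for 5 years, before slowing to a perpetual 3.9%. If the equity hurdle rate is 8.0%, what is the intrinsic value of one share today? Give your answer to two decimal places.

£345.70

Two-stage DDM. Project D₁…D_5 at 0.202, terminal growth 0.039, discount at r = 0.08.
D_1 = 8.2698
D_2 = 9.9403
D_3 = 11.9482
D_4 = 14.3617
D_5 = 17.2628
Terminal value at t=5: TV = D_6/(r−g) = 17.9360/(0.08−0.039) = 437.4641
P₀ = 8.2698/(1+0.08)^1 + 9.9403/(1+0.08)^2 + 11.9482/(1+0.08)^3 + 14.3617/(1+0.08)^4 + 17.2628/(1+0.08)^5 + 437.4641/(1+0.08)^5 = 345.7000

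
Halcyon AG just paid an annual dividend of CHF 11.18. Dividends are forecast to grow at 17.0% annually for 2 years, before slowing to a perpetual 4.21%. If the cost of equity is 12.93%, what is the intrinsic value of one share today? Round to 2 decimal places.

CHF 167.00

Two-stage DDM. Project D₁…D_2 at 0.17, terminal growth 0.0421, discount at r = 0.1293.
D_1 = 13.0806
D_2 = 15.3043
Terminal value at t=2: TV = D_3/(r−g) = 15.9486/(0.1293−0.0421) = 182.8969
P₀ = 13.0806/(1+0.1293)^1 + 15.3043/(1+0.1293)^2 + 182.8969/(1+0.1293)^2 = 166.9961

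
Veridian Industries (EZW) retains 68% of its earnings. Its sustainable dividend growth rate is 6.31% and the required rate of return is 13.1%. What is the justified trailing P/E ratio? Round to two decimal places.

5.01

Payout ratio b = 1 − 0.68 = 0.32.
Justified trailing P/E = b(1+g)/(r−g) = 0.32×(1+0.0631)/(0.131−0.0631) = 5.0102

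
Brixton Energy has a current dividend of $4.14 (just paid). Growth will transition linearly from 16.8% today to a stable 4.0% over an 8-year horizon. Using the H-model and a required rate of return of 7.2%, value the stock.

H-model: P₀ = D₀[(1+g_L) + H(g_S−g_L)]/(r−g_L), with H = 8/2 = 4.
P₀ = 4.14 × [(1+0.04) + 4×(0.168−0.04)] / (0.072−0.04)
   = 4.14 × 1.5520 / 0.032 = 200.7900

$200.79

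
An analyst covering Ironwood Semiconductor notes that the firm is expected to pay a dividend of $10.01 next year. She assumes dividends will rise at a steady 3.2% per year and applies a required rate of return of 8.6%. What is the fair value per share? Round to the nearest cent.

$185.37

Gordon growth model: P₀ = D₁/(r − g), with D₁ = 10.01 given directly.
P₀ = 10.0100 / (0.086 − 0.032) = 10.0100 / 0.054 = 185.3704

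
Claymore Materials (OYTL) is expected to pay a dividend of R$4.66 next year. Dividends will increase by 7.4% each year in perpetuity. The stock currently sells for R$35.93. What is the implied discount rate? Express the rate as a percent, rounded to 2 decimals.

Rearranging the constant-growth DDM: r = D₁/P₀ + g.
r = 4.6600 / 35.93 + 0.074 = 0.12970 + 0.074 = 0.20370

20.37%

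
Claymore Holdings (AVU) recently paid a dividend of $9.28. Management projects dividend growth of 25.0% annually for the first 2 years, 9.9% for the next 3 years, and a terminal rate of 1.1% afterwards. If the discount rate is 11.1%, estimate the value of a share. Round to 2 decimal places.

Three-stage DDM. Project D₁…D_5; terminal Gordon value at t=5 with g = 0.011; discount at r = 0.111.
D_1 = 11.6000
D_2 = 14.5000
D_3 = 15.9355
D_4 = 17.5131
D_5 = 19.2469
TV_5 = 19.4586/(0.111−0.011) = 194.5863
P₀ = Σ Dₜ/(1+r)ᵗ + TV_5/(1+r)^5 = 171.6333

$171.63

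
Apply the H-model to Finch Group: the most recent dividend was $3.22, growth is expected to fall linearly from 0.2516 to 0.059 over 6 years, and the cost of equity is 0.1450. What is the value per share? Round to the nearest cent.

H-model: P₀ = D₀[(1+g_L) + H(g_S−g_L)]/(r−g_L), with H = 6/2 = 3.
P₀ = 3.22 × [(1+0.059) + 3×(0.2516−0.059)] / (0.145−0.059)
   = 3.22 × 1.6368 / 0.086 = 61.2848

$61.28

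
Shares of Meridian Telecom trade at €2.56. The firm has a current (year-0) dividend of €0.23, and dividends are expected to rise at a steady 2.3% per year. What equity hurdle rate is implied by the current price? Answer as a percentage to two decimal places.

Rearranging the constant-growth DDM: r = D₁/P₀ + g.
D₁ = 0.23 × (1 + 0.023) = 0.2353.
r = 0.2353 / 2.56 + 0.023 = 0.09191 + 0.023 = 0.11491

11.49%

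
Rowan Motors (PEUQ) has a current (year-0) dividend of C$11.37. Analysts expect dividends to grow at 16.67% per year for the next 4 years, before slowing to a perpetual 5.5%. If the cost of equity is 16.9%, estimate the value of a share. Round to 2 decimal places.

Two-stage DDM. Project D₁…D_4 at 0.1667, terminal growth 0.055, discount at r = 0.169.
D_1 = 13.2654
D_2 = 15.4767
D_3 = 18.0567
D_4 = 21.0667
Terminal value at t=4: TV = D_5/(r−g) = 22.2254/(0.169−0.055) = 194.9597
P₀ = 13.2654/(1+0.169)^1 + 15.4767/(1+0.169)^2 + 18.0567/(1+0.169)^3 + 21.0667/(1+0.169)^4 + 194.9597/(1+0.169)^4 = 149.6534

C$149.65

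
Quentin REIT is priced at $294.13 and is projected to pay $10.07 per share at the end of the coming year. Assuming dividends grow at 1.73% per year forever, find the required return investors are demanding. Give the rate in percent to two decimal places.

Rearranging the constant-growth DDM: r = D₁/P₀ + g.
r = 10.0700 / 294.13 + 0.0173 = 0.03424 + 0.0173 = 0.05154

5.15%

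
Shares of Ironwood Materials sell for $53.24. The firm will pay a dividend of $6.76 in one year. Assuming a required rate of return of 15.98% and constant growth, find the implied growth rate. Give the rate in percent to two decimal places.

From P₀ = D₁/(r − g), the implied growth is g = r − D₁/P₀.
g = 0.1598 − 6.76/53.24 = 0.1598 − 0.12697 = 0.03283

3.28%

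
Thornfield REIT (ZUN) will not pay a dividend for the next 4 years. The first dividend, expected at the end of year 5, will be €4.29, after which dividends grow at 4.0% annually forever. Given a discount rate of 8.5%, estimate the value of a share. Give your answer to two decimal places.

Deferred-dividend DDM. At t=4 the remaining stream is a growing perpetuity with first payment D_5 = 4.29.
V_4 = D_5/(r−g) = 4.29/(0.085−0.04) = 95.3333
P₀ = V_4/(1+r)^4 = 95.3333/(1+0.085)^4 = 68.7901

€68.79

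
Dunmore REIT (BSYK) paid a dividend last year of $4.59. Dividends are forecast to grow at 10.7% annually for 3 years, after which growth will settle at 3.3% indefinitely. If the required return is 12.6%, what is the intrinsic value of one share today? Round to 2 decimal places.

Two-stage DDM. Project D₁…D_3 at 0.107, terminal growth 0.033, discount at r = 0.126.
D_1 = 5.0811
D_2 = 5.6248
D_3 = 6.2267
Terminal value at t=3: TV = D_4/(r−g) = 6.4321/(0.126−0.033) = 69.1629
P₀ = 5.0811/(1+0.126)^1 + 5.6248/(1+0.126)^2 + 6.2267/(1+0.126)^3 + 69.1629/(1+0.126)^3 = 61.7565

$61.76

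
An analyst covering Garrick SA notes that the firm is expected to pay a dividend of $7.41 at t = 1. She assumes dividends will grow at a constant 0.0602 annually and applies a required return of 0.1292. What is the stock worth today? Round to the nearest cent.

Gordon growth model: P₀ = D₁/(r − g), with D₁ = 7.41 given directly.
P₀ = 7.4100 / (0.1292 − 0.0602) = 7.4100 / 0.069 = 107.3913

$107.39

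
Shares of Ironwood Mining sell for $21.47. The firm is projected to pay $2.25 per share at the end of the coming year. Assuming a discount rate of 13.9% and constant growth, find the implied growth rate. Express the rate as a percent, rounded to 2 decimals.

From P₀ = D₁/(r − g), the implied growth is g = r − D₁/P₀.
g = 0.139 − 2.25/21.47 = 0.139 − 0.10480 = 0.03420

3.42%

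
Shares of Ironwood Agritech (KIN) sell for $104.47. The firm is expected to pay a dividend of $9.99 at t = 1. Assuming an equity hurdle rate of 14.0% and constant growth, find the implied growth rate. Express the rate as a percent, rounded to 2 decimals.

From P₀ = D₁/(r − g), the implied growth is g = r − D₁/P₀.
g = 0.14 − 9.99/104.47 = 0.14 − 0.09563 = 0.04437

4.44%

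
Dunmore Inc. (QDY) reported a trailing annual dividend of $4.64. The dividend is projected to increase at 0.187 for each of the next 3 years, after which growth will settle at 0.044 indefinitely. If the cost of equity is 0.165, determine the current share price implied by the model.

$56.80

Two-stage DDM. Project D₁…D_3 at 0.187, terminal growth 0.044, discount at r = 0.165.
D_1 = 5.5077
D_2 = 6.5376
D_3 = 7.7602
Terminal value at t=3: TV = D_4/(r−g) = 8.1016/(0.165−0.044) = 66.9553
P₀ = 5.5077/(1+0.165)^1 + 6.5376/(1+0.165)^2 + 7.7602/(1+0.165)^3 + 66.9553/(1+0.165)^3 = 56.7979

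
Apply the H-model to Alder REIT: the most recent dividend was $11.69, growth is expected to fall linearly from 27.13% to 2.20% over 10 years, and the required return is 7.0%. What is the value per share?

H-model: P₀ = D₀[(1+g_L) + H(g_S−g_L)]/(r−g_L), with H = 10/2 = 5.
P₀ = 11.69 × [(1+0.022) + 5×(0.2713−0.022)] / (0.07−0.022)
   = 11.69 × 2.2685 / 0.048 = 552.4743

$552.47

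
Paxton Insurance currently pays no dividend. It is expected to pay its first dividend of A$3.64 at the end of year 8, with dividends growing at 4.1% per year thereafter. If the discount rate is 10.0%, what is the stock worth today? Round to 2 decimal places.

A$31.66

Deferred-dividend DDM. At t=7 the remaining stream is a growing perpetuity with first payment D_8 = 3.64.
V_7 = D_8/(r−g) = 3.64/(0.1−0.041) = 61.6949
P₀ = V_7/(1+r)^7 = 61.6949/(1+0.1)^7 = 31.6592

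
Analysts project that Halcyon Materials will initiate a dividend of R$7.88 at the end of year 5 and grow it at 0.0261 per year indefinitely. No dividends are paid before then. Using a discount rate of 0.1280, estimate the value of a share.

Deferred-dividend DDM. At t=4 the remaining stream is a growing perpetuity with first payment D_5 = 7.88.
V_4 = D_5/(r−g) = 7.88/(0.128−0.0261) = 77.3307
P₀ = V_4/(1+r)^4 = 77.3307/(1+0.128)^4 = 47.7656

R$47.77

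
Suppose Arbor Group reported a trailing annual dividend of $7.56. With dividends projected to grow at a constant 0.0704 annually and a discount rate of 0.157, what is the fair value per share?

$93.44

Gordon growth model: P₀ = D₁/(r − g). D₁ = 7.56 × (1 + 0.0704) = 8.0922.
P₀ = 8.0922 / (0.157 − 0.0704) = 8.0922 / 0.0866 = 93.4437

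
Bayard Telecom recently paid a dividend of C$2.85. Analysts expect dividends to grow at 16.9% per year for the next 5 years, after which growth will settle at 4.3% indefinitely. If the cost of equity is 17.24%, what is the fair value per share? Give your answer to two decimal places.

Two-stage DDM. Project D₁…D_5 at 0.169, terminal growth 0.043, discount at r = 0.1724.
D_1 = 3.3317
D_2 = 3.8947
D_3 = 4.5529
D_4 = 5.3223
D_5 = 6.2218
Terminal value at t=5: TV = D_6/(r−g) = 6.4894/(0.1724−0.043) = 50.1496
P₀ = 3.3317/(1+0.1724)^1 + 3.8947/(1+0.1724)^2 + 4.5529/(1+0.1724)^3 + 5.3223/(1+0.1724)^4 + 6.2218/(1+0.1724)^5 + 50.1496/(1+0.1724)^5 = 36.7671

C$36.77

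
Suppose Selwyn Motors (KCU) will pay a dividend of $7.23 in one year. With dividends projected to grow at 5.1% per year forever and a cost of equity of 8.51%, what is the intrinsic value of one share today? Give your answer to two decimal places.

$212.02

Gordon growth model: P₀ = D₁/(r − g), with D₁ = 7.23 given directly.
P₀ = 7.2300 / (0.0851 − 0.051) = 7.2300 / 0.0341 = 212.0235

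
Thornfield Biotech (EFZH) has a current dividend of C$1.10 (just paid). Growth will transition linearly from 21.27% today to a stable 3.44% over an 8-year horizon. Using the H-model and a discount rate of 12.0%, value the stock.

H-model: P₀ = D₀[(1+g_L) + H(g_S−g_L)]/(r−g_L), with H = 8/2 = 4.
P₀ = 1.10 × [(1+0.0344) + 4×(0.2127−0.0344)] / (0.12−0.0344)
   = 1.10 × 1.7476 / 0.0856 = 22.4575

C$22.46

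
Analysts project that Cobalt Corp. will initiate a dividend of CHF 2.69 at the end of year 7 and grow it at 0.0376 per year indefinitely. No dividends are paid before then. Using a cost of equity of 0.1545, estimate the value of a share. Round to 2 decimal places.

Deferred-dividend DDM. At t=6 the remaining stream is a growing perpetuity with first payment D_7 = 2.69.
V_6 = D_7/(r−g) = 2.69/(0.1545−0.0376) = 23.0111
P₀ = V_6/(1+r)^6 = 23.0111/(1+0.1545)^6 = 9.7179

CHF 9.72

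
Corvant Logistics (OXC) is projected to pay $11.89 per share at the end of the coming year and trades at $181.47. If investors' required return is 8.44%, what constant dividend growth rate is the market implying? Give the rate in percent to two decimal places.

1.89%

From P₀ = D₁/(r − g), the implied growth is g = r − D₁/P₀.
g = 0.0844 − 11.89/181.47 = 0.0844 − 0.06552 = 0.01888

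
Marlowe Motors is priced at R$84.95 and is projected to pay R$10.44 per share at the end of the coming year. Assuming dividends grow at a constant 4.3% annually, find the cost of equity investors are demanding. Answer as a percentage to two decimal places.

Rearranging the constant-growth DDM: r = D₁/P₀ + g.
r = 10.4400 / 84.95 + 0.043 = 0.12290 + 0.043 = 0.16590

16.59%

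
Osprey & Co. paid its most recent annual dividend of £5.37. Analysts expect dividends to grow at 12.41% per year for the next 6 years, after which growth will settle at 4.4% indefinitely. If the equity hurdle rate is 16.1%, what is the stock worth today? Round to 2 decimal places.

£68.30

Two-stage DDM. Project D₁…D_6 at 0.1241, terminal growth 0.044, discount at r = 0.161.
D_1 = 6.0364
D_2 = 6.7855
D_3 = 7.6276
D_4 = 8.5742
D_5 = 9.6383
D_6 = 10.8344
Terminal value at t=6: TV = D_7/(r−g) = 11.3111/(0.161−0.044) = 96.6760
P₀ = 6.0364/(1+0.161)^1 + 6.7855/(1+0.161)^2 + 7.6276/(1+0.161)^3 + 8.5742/(1+0.161)^4 + 9.6383/(1+0.161)^5 + 10.8344/(1+0.161)^6 + 96.6760/(1+0.161)^6 = 68.2951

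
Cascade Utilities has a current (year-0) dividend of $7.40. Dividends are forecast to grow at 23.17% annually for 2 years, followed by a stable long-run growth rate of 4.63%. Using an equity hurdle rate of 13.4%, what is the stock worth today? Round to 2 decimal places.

$120.92

Two-stage DDM. Project D₁…D_2 at 0.2317, terminal growth 0.0463, discount at r = 0.134.
D_1 = 9.1146
D_2 = 11.2264
Terminal value at t=2: TV = D_3/(r−g) = 11.7462/(0.134−0.0463) = 133.9363
P₀ = 9.1146/(1+0.134)^1 + 11.2264/(1+0.134)^2 + 133.9363/(1+0.134)^2 = 120.9207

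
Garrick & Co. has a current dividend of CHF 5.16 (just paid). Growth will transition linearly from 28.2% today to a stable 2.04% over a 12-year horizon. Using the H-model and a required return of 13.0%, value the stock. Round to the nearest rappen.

H-model: P₀ = D₀[(1+g_L) + H(g_S−g_L)]/(r−g_L), with H = 12/2 = 6.
P₀ = 5.16 × [(1+0.0204) + 6×(0.282−0.0204)] / (0.13−0.0204)
   = 5.16 × 2.5900 / 0.1096 = 121.9380

CHF 121.94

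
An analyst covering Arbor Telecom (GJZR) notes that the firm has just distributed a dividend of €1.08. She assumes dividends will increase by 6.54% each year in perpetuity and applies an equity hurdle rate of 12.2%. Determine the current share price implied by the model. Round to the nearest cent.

€20.33

Gordon growth model: P₀ = D₁/(r − g). D₁ = 1.08 × (1 + 0.0654) = 1.1506.
P₀ = 1.1506 / (0.122 − 0.0654) = 1.1506 / 0.0566 = 20.3292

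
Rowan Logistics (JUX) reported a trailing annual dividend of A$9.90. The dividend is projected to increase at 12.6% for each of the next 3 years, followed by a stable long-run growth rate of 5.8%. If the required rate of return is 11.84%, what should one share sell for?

A$207.08

Two-stage DDM. Project D₁…D_3 at 0.126, terminal growth 0.058, discount at r = 0.1184.
D_1 = 11.1474
D_2 = 12.5520
D_3 = 14.1335
Terminal value at t=3: TV = D_4/(r−g) = 14.9533/(0.1184−0.058) = 247.5706
P₀ = 11.1474/(1+0.1184)^1 + 12.5520/(1+0.1184)^2 + 14.1335/(1+0.1184)^3 + 247.5706/(1+0.1184)^3 = 207.0787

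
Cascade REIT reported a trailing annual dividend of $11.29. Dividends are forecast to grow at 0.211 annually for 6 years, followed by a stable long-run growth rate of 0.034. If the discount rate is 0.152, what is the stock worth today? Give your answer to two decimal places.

Two-stage DDM. Project D₁…D_6 at 0.211, terminal growth 0.034, discount at r = 0.152.
D_1 = 13.6722
D_2 = 16.5570
D_3 = 20.0506
D_4 = 24.2812
D_5 = 29.4046
D_6 = 35.6089
Terminal value at t=6: TV = D_7/(r−g) = 36.8196/(0.152−0.034) = 312.0307
P₀ = 13.6722/(1+0.152)^1 + 16.5570/(1+0.152)^2 + 20.0506/(1+0.152)^3 + 24.2812/(1+0.152)^4 + 29.4046/(1+0.152)^5 + 35.6089/(1+0.152)^6 + 312.0307/(1+0.152)^6 = 214.4742

$214.47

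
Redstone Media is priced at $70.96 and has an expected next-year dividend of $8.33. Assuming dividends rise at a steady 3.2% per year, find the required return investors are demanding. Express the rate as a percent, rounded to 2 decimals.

14.94%

Rearranging the constant-growth DDM: r = D₁/P₀ + g.
r = 8.3300 / 70.96 + 0.032 = 0.11739 + 0.032 = 0.14939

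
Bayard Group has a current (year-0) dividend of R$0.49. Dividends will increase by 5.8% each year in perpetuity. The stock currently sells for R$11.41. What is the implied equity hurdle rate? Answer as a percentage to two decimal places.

Rearranging the constant-growth DDM: r = D₁/P₀ + g.
D₁ = 0.49 × (1 + 0.058) = 0.5184.
r = 0.5184 / 11.41 + 0.058 = 0.04544 + 0.058 = 0.10344

10.34%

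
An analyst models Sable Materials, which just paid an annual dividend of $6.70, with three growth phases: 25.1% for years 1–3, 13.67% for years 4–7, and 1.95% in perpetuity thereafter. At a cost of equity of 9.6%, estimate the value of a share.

Three-stage DDM. Project D₁…D_7; terminal Gordon value at t=7 with g = 0.0195; discount at r = 0.096.
D_1 = 8.3817
D_2 = 10.4855
D_3 = 13.1174
D_4 = 14.9105
D_5 = 16.9488
D_6 = 19.2657
D_7 = 21.8993
TV_7 = 22.3263/(0.096−0.0195) = 291.8475
P₀ = Σ Dₜ/(1+r)ᵗ + TV_7/(1+r)^7 = 223.6666

$223.67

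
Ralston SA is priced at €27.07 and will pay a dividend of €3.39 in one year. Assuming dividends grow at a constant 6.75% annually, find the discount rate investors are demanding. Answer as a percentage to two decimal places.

19.27%

Rearranging the constant-growth DDM: r = D₁/P₀ + g.
r = 3.3900 / 27.07 + 0.0675 = 0.12523 + 0.0675 = 0.19273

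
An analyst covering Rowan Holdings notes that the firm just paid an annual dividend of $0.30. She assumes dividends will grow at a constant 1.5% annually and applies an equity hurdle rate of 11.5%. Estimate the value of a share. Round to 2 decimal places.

$3.04

Gordon growth model: P₀ = D₁/(r − g). D₁ = 0.30 × (1 + 0.015) = 0.3045.
P₀ = 0.3045 / (0.115 − 0.015) = 0.3045 / 0.1 = 3.0450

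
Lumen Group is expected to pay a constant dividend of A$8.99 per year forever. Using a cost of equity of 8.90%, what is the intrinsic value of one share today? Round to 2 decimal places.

A$101.01

Zero-growth DDM (perpetuity): P₀ = D/r = 8.99 / 0.089 = 101.0112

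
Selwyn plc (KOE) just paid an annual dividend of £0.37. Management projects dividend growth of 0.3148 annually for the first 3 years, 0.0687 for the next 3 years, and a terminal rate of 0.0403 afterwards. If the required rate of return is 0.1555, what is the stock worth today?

£6.74

Three-stage DDM. Project D₁…D_6; terminal Gordon value at t=6 with g = 0.0403; discount at r = 0.1555.
D_1 = 0.4865
D_2 = 0.6396
D_3 = 0.8410
D_4 = 0.8987
D_5 = 0.9605
D_6 = 1.0265
TV_6 = 1.0678/(0.1555−0.0403) = 9.2695
P₀ = Σ Dₜ/(1+r)ᵗ + TV_6/(1+r)^6 = 6.7412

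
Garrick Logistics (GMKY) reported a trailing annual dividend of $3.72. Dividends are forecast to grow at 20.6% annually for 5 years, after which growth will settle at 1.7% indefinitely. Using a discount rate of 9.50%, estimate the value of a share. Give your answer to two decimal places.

Two-stage DDM. Project D₁…D_5 at 0.206, terminal growth 0.017, discount at r = 0.095.
D_1 = 4.4863
D_2 = 5.4105
D_3 = 6.5251
D_4 = 7.8692
D_5 = 9.4903
Terminal value at t=5: TV = D_6/(r−g) = 9.6516/(0.095−0.017) = 123.7388
P₀ = 4.4863/(1+0.095)^1 + 5.4105/(1+0.095)^2 + 6.5251/(1+0.095)^3 + 7.8692/(1+0.095)^4 + 9.4903/(1+0.095)^5 + 123.7388/(1+0.095)^5 = 103.6838

$103.68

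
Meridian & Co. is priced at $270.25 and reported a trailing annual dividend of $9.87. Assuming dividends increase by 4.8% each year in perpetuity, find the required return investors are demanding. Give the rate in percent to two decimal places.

Rearranging the constant-growth DDM: r = D₁/P₀ + g.
D₁ = 9.87 × (1 + 0.048) = 10.3438.
r = 10.3438 / 270.25 + 0.048 = 0.03827 + 0.048 = 0.08627

8.63%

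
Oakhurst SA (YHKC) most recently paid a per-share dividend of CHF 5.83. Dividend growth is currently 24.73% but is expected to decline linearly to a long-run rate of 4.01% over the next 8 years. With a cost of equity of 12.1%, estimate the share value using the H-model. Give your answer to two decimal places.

H-model: P₀ = D₀[(1+g_L) + H(g_S−g_L)]/(r−g_L), with H = 8/2 = 4.
P₀ = 5.83 × [(1+0.0401) + 4×(0.2473−0.0401)] / (0.121−0.0401)
   = 5.83 × 1.8689 / 0.0809 = 134.6809

CHF 134.68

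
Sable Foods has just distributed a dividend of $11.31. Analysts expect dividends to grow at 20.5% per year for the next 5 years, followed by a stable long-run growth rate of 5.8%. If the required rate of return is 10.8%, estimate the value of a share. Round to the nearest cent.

$437.35

Two-stage DDM. Project D₁…D_5 at 0.205, terminal growth 0.058, discount at r = 0.108.
D_1 = 13.6286
D_2 = 16.4224
D_3 = 19.7890
D_4 = 23.8457
D_5 = 28.7341
Terminal value at t=5: TV = D_6/(r−g) = 30.4007/(0.108−0.058) = 608.0139
P₀ = 13.6286/(1+0.108)^1 + 16.4224/(1+0.108)^2 + 19.7890/(1+0.108)^3 + 23.8457/(1+0.108)^4 + 28.7341/(1+0.108)^5 + 608.0139/(1+0.108)^5 = 437.3485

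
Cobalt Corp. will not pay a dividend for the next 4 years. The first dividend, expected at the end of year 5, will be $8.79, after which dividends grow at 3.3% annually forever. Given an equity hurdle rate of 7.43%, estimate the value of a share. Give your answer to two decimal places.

$159.79

Deferred-dividend DDM. At t=4 the remaining stream is a growing perpetuity with first payment D_5 = 8.79.
V_4 = D_5/(r−g) = 8.79/(0.0743−0.033) = 212.8329
P₀ = V_4/(1+r)^4 = 212.8329/(1+0.0743)^4 = 159.7852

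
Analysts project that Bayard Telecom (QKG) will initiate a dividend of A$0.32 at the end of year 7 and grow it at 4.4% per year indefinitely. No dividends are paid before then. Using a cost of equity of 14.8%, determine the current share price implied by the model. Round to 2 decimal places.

Deferred-dividend DDM. At t=6 the remaining stream is a growing perpetuity with first payment D_7 = 0.32.
V_6 = D_7/(r−g) = 0.32/(0.148−0.044) = 3.0769
P₀ = V_6/(1+r)^6 = 3.0769/(1+0.148)^6 = 1.3442

A$1.34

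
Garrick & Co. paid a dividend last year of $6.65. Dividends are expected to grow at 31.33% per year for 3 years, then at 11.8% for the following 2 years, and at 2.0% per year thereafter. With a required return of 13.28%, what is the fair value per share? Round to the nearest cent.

Three-stage DDM. Project D₁…D_5; terminal Gordon value at t=5 with g = 0.02; discount at r = 0.1328.
D_1 = 8.7334
D_2 = 11.4696
D_3 = 15.0631
D_4 = 16.8405
D_5 = 18.8277
TV_5 = 19.2042/(0.1328−0.02) = 170.2504
P₀ = Σ Dₜ/(1+r)ᵗ + TV_5/(1+r)^5 = 138.5987

$138.60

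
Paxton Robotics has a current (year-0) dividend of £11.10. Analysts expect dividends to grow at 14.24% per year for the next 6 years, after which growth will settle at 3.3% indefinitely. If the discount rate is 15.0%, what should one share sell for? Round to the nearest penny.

Two-stage DDM. Project D₁…D_6 at 0.1424, terminal growth 0.033, discount at r = 0.15.
D_1 = 12.6806
D_2 = 14.4864
D_3 = 16.5492
D_4 = 18.9058
D_5 = 21.5980
D_6 = 24.6736
Terminal value at t=6: TV = D_7/(r−g) = 25.4878/(0.15−0.033) = 217.8445
P₀ = 12.6806/(1+0.15)^1 + 14.4864/(1+0.15)^2 + 16.5492/(1+0.15)^3 + 18.9058/(1+0.15)^4 + 21.5980/(1+0.15)^5 + 24.6736/(1+0.15)^6 + 217.8445/(1+0.15)^6 = 159.2566

£159.26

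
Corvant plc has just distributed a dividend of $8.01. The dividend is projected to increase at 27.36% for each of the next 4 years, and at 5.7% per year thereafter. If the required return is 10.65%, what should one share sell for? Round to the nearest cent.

$346.32

Two-stage DDM. Project D₁…D_4 at 0.2736, terminal growth 0.057, discount at r = 0.1065.
D_1 = 10.2015
D_2 = 12.9927
D_3 = 16.5475
D_4 = 21.0749
Terminal value at t=4: TV = D_5/(r−g) = 22.2761/(0.1065−0.057) = 450.0228
P₀ = 10.2015/(1+0.1065)^1 + 12.9927/(1+0.1065)^2 + 16.5475/(1+0.1065)^3 + 21.0749/(1+0.1065)^4 + 450.0228/(1+0.1065)^4 = 346.3178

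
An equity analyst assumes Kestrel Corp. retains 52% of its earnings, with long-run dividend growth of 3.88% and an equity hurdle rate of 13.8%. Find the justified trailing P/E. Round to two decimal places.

Payout ratio b = 1 − 0.52 = 0.48.
Justified trailing P/E = b(1+g)/(r−g) = 0.48×(1+0.0388)/(0.138−0.0388) = 5.0265

5.03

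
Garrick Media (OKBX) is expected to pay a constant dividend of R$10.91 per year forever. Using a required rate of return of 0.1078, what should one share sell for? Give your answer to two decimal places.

R$101.21

Zero-growth DDM (perpetuity): P₀ = D/r = 10.91 / 0.1078 = 101.2059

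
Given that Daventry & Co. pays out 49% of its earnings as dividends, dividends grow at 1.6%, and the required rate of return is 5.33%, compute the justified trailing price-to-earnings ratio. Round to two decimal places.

Justified trailing P/E = b(1+g)/(r−g) = 0.49×(1+0.016)/(0.0533−0.016) = 13.3469

13.35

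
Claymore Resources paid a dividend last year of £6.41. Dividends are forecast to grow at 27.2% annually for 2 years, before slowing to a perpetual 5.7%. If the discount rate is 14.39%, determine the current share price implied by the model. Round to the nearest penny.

Two-stage DDM. Project D₁…D_2 at 0.272, terminal growth 0.057, discount at r = 0.1439.
D_1 = 8.1535
D_2 = 10.3713
Terminal value at t=2: TV = D_3/(r−g) = 10.9624/(0.1439−0.057) = 126.1501
P₀ = 8.1535/(1+0.1439)^1 + 10.3713/(1+0.1439)^2 + 126.1501/(1+0.1439)^2 = 111.4615

£111.46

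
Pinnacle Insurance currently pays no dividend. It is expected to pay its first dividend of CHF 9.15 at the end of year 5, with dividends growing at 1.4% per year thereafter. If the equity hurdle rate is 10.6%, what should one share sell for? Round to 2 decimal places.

Deferred-dividend DDM. At t=4 the remaining stream is a growing perpetuity with first payment D_5 = 9.15.
V_4 = D_5/(r−g) = 9.15/(0.106−0.014) = 99.4565
P₀ = V_4/(1+r)^4 = 99.4565/(1+0.106)^4 = 66.4680

CHF 66.47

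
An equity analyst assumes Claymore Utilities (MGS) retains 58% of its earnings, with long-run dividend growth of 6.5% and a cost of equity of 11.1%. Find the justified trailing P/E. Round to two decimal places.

Payout ratio b = 1 − 0.58 = 0.42.
Justified trailing P/E = b(1+g)/(r−g) = 0.42×(1+0.065)/(0.111−0.065) = 9.7239

9.72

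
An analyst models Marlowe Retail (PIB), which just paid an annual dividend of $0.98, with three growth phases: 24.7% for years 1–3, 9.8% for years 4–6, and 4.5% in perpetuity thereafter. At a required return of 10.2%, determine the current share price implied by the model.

$33.76

Three-stage DDM. Project D₁…D_6; terminal Gordon value at t=6 with g = 0.045; discount at r = 0.102.
D_1 = 1.2221
D_2 = 1.5239
D_3 = 1.9003
D_4 = 2.0865
D_5 = 2.2910
D_6 = 2.5155
TV_6 = 2.6287/(0.102−0.045) = 46.1184
P₀ = Σ Dₜ/(1+r)ᵗ + TV_6/(1+r)^6 = 33.7633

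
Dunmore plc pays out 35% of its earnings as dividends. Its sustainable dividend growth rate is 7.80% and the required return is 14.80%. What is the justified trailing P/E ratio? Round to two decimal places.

Justified trailing P/E = b(1+g)/(r−g) = 0.35×(1+0.078)/(0.148−0.078) = 5.3900

5.39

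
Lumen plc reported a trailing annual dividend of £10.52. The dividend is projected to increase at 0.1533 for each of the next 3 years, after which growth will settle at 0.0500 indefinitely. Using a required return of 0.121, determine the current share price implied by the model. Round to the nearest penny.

Two-stage DDM. Project D₁…D_3 at 0.1533, terminal growth 0.05, discount at r = 0.121.
D_1 = 12.1327
D_2 = 13.9927
D_3 = 16.1377
Terminal value at t=3: TV = D_4/(r−g) = 16.9446/(0.121−0.05) = 238.6567
P₀ = 12.1327/(1+0.121)^1 + 13.9927/(1+0.121)^2 + 16.1377/(1+0.121)^3 + 238.6567/(1+0.121)^3 = 202.8308

£202.83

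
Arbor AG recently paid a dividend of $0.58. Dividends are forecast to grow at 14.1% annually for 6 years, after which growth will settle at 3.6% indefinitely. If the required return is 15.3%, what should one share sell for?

Two-stage DDM. Project D₁…D_6 at 0.141, terminal growth 0.036, discount at r = 0.153.
D_1 = 0.6618
D_2 = 0.7551
D_3 = 0.8616
D_4 = 0.9830
D_5 = 1.1216
D_6 = 1.2798
Terminal value at t=6: TV = D_7/(r−g) = 1.3259/(0.153−0.036) = 11.3322
P₀ = 0.6618/(1+0.153)^1 + 0.7551/(1+0.153)^2 + 0.8616/(1+0.153)^3 + 0.9830/(1+0.153)^4 + 1.1216/(1+0.153)^5 + 1.2798/(1+0.153)^6 + 11.3322/(1+0.153)^6 = 8.1787

$8.18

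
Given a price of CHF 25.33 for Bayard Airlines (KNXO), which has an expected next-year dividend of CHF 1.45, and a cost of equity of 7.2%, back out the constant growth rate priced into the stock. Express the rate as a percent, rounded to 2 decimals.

1.48%

From P₀ = D₁/(r − g), the implied growth is g = r − D₁/P₀.
g = 0.072 − 1.45/25.33 = 0.072 − 0.05724 = 0.01476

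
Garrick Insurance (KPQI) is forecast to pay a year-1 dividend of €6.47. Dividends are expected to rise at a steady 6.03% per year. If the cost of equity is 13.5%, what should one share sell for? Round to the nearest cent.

€86.61

Gordon growth model: P₀ = D₁/(r − g), with D₁ = 6.47 given directly.
P₀ = 6.4700 / (0.135 − 0.0603) = 6.4700 / 0.0747 = 86.6131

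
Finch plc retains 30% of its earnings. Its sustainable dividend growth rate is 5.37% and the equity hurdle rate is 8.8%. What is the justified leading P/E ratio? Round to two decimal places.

Payout ratio b = 1 − 0.30 = 0.70.
Justified leading P/E = b/(r−g) = 0.70/(0.088−0.0537) = 20.4082

20.41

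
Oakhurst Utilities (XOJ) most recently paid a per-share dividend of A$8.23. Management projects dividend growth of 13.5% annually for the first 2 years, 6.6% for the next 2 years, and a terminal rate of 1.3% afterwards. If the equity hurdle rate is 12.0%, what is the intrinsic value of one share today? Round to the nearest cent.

A$104.98

Three-stage DDM. Project D₁…D_4; terminal Gordon value at t=4 with g = 0.013; discount at r = 0.12.
D_1 = 9.3411
D_2 = 10.6021
D_3 = 11.3018
D_4 = 12.0478
TV_4 = 12.2044/(0.12−0.013) = 114.0595
P₀ = Σ Dₜ/(1+r)ᵗ + TV_4/(1+r)^4 = 104.9800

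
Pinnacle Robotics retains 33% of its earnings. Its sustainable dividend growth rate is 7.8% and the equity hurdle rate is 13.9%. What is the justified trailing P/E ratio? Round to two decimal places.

Payout ratio b = 1 − 0.33 = 0.67.
Justified trailing P/E = b(1+g)/(r−g) = 0.67×(1+0.078)/(0.139−0.078) = 11.8403

11.84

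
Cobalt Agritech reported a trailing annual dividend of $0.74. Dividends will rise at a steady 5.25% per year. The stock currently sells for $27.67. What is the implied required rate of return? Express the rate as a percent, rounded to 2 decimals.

Rearranging the constant-growth DDM: r = D₁/P₀ + g.
D₁ = 0.74 × (1 + 0.0525) = 0.7788.
r = 0.7788 / 27.67 + 0.0525 = 0.02815 + 0.0525 = 0.08065

8.06%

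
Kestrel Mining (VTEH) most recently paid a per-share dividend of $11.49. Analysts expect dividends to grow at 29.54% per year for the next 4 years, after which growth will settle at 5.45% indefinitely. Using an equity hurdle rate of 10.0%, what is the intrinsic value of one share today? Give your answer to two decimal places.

$582.48

Two-stage DDM. Project D₁…D_4 at 0.2954, terminal growth 0.0545, discount at r = 0.1.
D_1 = 14.8841
D_2 = 19.2809
D_3 = 24.9765
D_4 = 32.3546
Terminal value at t=4: TV = D_5/(r−g) = 34.1179/(0.1−0.0545) = 749.8438
P₀ = 14.8841/(1+0.1)^1 + 19.2809/(1+0.1)^2 + 24.9765/(1+0.1)^3 + 32.3546/(1+0.1)^4 + 749.8438/(1+0.1)^4 = 582.4829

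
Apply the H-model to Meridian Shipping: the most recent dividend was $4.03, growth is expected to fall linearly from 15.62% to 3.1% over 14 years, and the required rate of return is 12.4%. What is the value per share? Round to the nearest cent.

H-model: P₀ = D₀[(1+g_L) + H(g_S−g_L)]/(r−g_L), with H = 14/2 = 7.
P₀ = 4.03 × [(1+0.031) + 7×(0.1562−0.031)] / (0.124−0.031)
   = 4.03 × 1.9074 / 0.093 = 82.6540

$82.65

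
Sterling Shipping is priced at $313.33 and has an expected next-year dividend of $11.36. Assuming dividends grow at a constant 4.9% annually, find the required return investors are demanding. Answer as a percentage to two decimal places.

8.53%

Rearranging the constant-growth DDM: r = D₁/P₀ + g.
r = 11.3600 / 313.33 + 0.049 = 0.03626 + 0.049 = 0.08526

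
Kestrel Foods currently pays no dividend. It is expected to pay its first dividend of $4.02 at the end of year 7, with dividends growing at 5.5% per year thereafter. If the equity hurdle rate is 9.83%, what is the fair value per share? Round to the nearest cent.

Deferred-dividend DDM. At t=6 the remaining stream is a growing perpetuity with first payment D_7 = 4.02.
V_6 = D_7/(r−g) = 4.02/(0.0983−0.055) = 92.8406
P₀ = V_6/(1+r)^6 = 92.8406/(1+0.0983)^6 = 52.8947

$52.89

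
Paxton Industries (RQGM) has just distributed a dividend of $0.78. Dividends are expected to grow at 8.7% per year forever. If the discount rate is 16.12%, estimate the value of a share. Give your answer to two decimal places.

Gordon growth model: P₀ = D₁/(r − g). D₁ = 0.78 × (1 + 0.087) = 0.8479.
P₀ = 0.8479 / (0.1612 − 0.087) = 0.8479 / 0.0742 = 11.4267

$11.43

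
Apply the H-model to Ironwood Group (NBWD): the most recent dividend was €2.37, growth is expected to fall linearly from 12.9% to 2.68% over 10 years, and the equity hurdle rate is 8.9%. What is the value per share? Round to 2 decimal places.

H-model: P₀ = D₀[(1+g_L) + H(g_S−g_L)]/(r−g_L), with H = 10/2 = 5.
P₀ = 2.37 × [(1+0.0268) + 5×(0.129−0.0268)] / (0.089−0.0268)
   = 2.37 × 1.5378 / 0.0622 = 58.5946

€58.59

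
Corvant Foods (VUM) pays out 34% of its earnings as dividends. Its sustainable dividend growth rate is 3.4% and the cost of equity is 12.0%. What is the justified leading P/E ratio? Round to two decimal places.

3.95

Justified leading P/E = b/(r−g) = 0.34/(0.12−0.034) = 3.9535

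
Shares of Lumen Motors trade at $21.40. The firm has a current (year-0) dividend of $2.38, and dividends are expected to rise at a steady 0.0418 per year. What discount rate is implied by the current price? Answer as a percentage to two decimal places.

15.77%

Rearranging the constant-growth DDM: r = D₁/P₀ + g.
D₁ = 2.38 × (1 + 0.0418) = 2.4795.
r = 2.4795 / 21.40 + 0.0418 = 0.11586 + 0.0418 = 0.15766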